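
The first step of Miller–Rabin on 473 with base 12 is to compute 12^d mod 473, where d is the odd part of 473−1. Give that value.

473 − 1 = 472 = 2^3 · 59, so d = 59.
12^1 ≡ 12 (mod 473)
12^2 ≡ 12^2 = 144 ≡ 144 (mod 473)
12^4 ≡ 144^2 = 20736 ≡ 397 (mod 473)
12^8 ≡ 397^2 = 157609 ≡ 100 (mod 473)
12^16 ≡ 100^2 = 10000 ≡ 67 (mod 473)
12^32 ≡ 67^2 = 4489 ≡ 232 (mod 473)
59 = 32 + 16 + 8 + 2 + 1 in binary powers of 2.
So 12^59 ≡ 232 · 67 · 100 · 144 · 12 ≡ 331 (mod 473).
Squaring chain: 331 → 298 → 353; never reaches −1, so base 12 is a Miller–Rabin witness that 473 is composite.

331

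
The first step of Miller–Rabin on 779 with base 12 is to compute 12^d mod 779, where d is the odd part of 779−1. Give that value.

779 − 1 = 778 = 2^1 · 389, so d = 389.
12^1 ≡ 12 (mod 779)
12^2 ≡ 12^2 = 144 ≡ 144 (mod 779)
12^4 ≡ 144^2 = 20736 ≡ 482 (mod 779)
12^8 ≡ 482^2 = 232324 ≡ 182 (mod 779)
12^16 ≡ 182^2 = 33124 ≡ 406 (mod 779)
12^32 ≡ 406^2 = 164836 ≡ 467 (mod 779)
12^64 ≡ 467^2 = 218089 ≡ 748 (mod 779)
12^128 ≡ 748^2 = 559504 ≡ 182 (mod 779)
12^256 ≡ 182^2 = 33124 ≡ 406 (mod 779)
389 = 256 + 128 + 4 + 1 in binary powers of 2.
So 12^389 ≡ 406 · 182 · 482 · 12 ≡ 768 (mod 779).
Squaring chain: 768; never reaches −1, so base 12 is a Miller–Rabin witness that 779 is composite.

768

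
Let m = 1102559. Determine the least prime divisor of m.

53

1102559 is odd.
Digit sum 23, not divisible by 3.
Ends in 9: not divisible by 5.
7: 1102559 = 7·157508 + 3
11: 1102559 = 11·100232 + 7
13: 1102559 = 13·84812 + 3
17: 1102559 = 17·64856 + 7
19: 1102559 = 19·58029 + 8
23: 1102559 = 23·47937 + 8
29: 1102559 = 29·38019 + 8
31: 1102559 = 31·35566 + 13
37: 1102559 = 37·29798 + 33
41: 1102559 = 41·26891 + 28
43: 1102559 = 43·25640 + 39
47: 1102559 = 47·23458 + 33
53: 1102559 = 53·20803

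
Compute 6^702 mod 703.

6^1 ≡ 6 (mod 703)
6^2 ≡ 6^2 = 36 ≡ 36 (mod 703)
6^4 ≡ 36^2 = 1296 ≡ 593 (mod 703)
6^8 ≡ 593^2 = 351649 ≡ 149 (mod 703)
6^16 ≡ 149^2 = 22201 ≡ 408 (mod 703)
6^32 ≡ 408^2 = 166464 ≡ 556 (mod 703)
6^64 ≡ 556^2 = 309136 ≡ 519 (mod 703)
6^128 ≡ 519^2 = 269361 ≡ 112 (mod 703)
6^256 ≡ 112^2 = 12544 ≡ 593 (mod 703)
6^512 ≡ 593^2 = 351649 ≡ 149 (mod 703)
702 = 512 + 128 + 32 + 16 + 8 + 4 + 2 in binary powers of 2.
So 6^702 ≡ 149 · 112 · 556 · 408 · 149 · 593 · 36 ≡ 628 (mod 703).
Since 628 ≠ 1, base 6 is a Fermat witness: 703 is composite.

628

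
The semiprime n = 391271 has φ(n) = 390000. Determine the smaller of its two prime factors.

φ(n) = (p−1)(q−1) = n − (p+q) + 1, so p + q = 391271 − 390000 + 1 = 1272.
p and q are the roots of t² − 1272t + 391271 = 0.
Discriminant: 1272² − 4·391271 = 1617984 − 1565084 = 52900; √52900 = 230.
q = (1272 − 230)/2 = 521, p = (1272 + 230)/2 = 751.
Check: 521 · 751 = 391271.

521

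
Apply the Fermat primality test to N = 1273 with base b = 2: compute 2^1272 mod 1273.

2^1 ≡ 2 (mod 1273)
2^2 ≡ 2^2 = 4 ≡ 4 (mod 1273)
2^4 ≡ 4^2 = 16 ≡ 16 (mod 1273)
2^8 ≡ 16^2 = 256 ≡ 256 (mod 1273)
2^16 ≡ 256^2 = 65536 ≡ 613 (mod 1273)
2^32 ≡ 613^2 = 375769 ≡ 234 (mod 1273)
2^64 ≡ 234^2 = 54756 ≡ 17 (mod 1273)
2^128 ≡ 17^2 = 289 ≡ 289 (mod 1273)
2^256 ≡ 289^2 = 83521 ≡ 776 (mod 1273)
2^512 ≡ 776^2 = 602176 ≡ 47 (mod 1273)
2^1024 ≡ 47^2 = 2209 ≡ 936 (mod 1273)
1272 = 1024 + 128 + 64 + 32 + 16 + 8 in binary powers of 2.
So 2^1272 ≡ 936 · 289 · 17 · 234 · 613 · 256 ≡ 1246 (mod 1273).
Since 1246 ≠ 1, base 2 is a Fermat witness: 1273 is composite.

1246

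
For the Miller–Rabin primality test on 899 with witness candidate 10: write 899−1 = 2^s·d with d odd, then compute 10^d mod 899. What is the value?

899 − 1 = 898 = 2^1 · 449, so d = 449.
10^1 ≡ 10 (mod 899)
10^2 ≡ 10^2 = 100 ≡ 100 (mod 899)
10^4 ≡ 100^2 = 10000 ≡ 111 (mod 899)
10^8 ≡ 111^2 = 12321 ≡ 634 (mod 899)
10^16 ≡ 634^2 = 401956 ≡ 103 (mod 899)
10^32 ≡ 103^2 = 10609 ≡ 720 (mod 899)
10^64 ≡ 720^2 = 518400 ≡ 576 (mod 899)
10^128 ≡ 576^2 = 331776 ≡ 45 (mod 899)
10^256 ≡ 45^2 = 2025 ≡ 227 (mod 899)
449 = 256 + 128 + 64 + 1 in binary powers of 2.
So 10^449 ≡ 227 · 45 · 576 · 10 ≡ 648 (mod 899).
Squaring chain: 648; never reaches −1, so base 10 is a Miller–Rabin witness that 899 is composite.

648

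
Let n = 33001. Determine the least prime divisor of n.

33001 is odd.
Digit sum 7, not divisible by 3.
Ends in 1: not divisible by 5.
7: 33001 = 7·4714 + 3
11: 33001 = 11·3000 + 1
13: 33001 = 13·2538 + 7
17: 33001 = 17·1941 + 4
19: 33001 = 19·1736 + 17
23: 33001 = 23·1434 + 19
29: 33001 = 29·1137 + 28
31: 33001 = 31·1064 + 17
37: 33001 = 37·891 + 34
41: 33001 = 41·804 + 37
43: 33001 = 43·767 + 20
47: 33001 = 47·702 + 7
53: 33001 = 53·622 + 35
59: 33001 = 59·559 + 20
61: 33001 = 61·541

61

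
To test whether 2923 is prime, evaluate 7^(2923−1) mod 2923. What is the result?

7^1 ≡ 7 (mod 2923)
7^2 ≡ 7^2 = 49 ≡ 49 (mod 2923)
7^4 ≡ 49^2 = 2401 ≡ 2401 (mod 2923)
7^8 ≡ 2401^2 = 5764801 ≡ 645 (mod 2923)
7^16 ≡ 645^2 = 416025 ≡ 959 (mod 2923)
7^32 ≡ 959^2 = 919681 ≡ 1859 (mod 2923)
7^64 ≡ 1859^2 = 3455881 ≡ 895 (mod 2923)
7^128 ≡ 895^2 = 801025 ≡ 123 (mod 2923)
7^256 ≡ 123^2 = 15129 ≡ 514 (mod 2923)
7^512 ≡ 514^2 = 264196 ≡ 1126 (mod 2923)
7^1024 ≡ 1126^2 = 1267876 ≡ 2217 (mod 2923)
7^2048 ≡ 2217^2 = 4915089 ≡ 1526 (mod 2923)
2922 = 2048 + 512 + 256 + 64 + 32 + 8 + 2 in binary powers of 2.
So 7^2922 ≡ 1526 · 1126 · 514 · 895 · 1859 · 645 · 49 ≡ 433 (mod 2923).
Since 433 ≠ 1, base 7 is a Fermat witness: 2923 is composite.

433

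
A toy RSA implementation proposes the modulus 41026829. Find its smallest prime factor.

97

41026829 is odd.
Digit sum 32, not divisible by 3.
Ends in 9: not divisible by 5.
7: 41026829 = 7·5860975 + 4
11: 41026829 = 11·3729711 + 8
13: 41026829 = 13·3155909 + 12
17: 41026829 = 17·2413342 + 15
19: 41026829 = 19·2159306 + 15
23: 41026829 = 23·1783775 + 4
29: 41026829 = 29·1414718 + 7
31: 41026829 = 31·1323446 + 3
37: 41026829 = 37·1108833 + 8
41: 41026829 = 41·1000654 + 15
43: 41026829 = 43·954112 + 13
47: 41026829 = 47·872911 + 12
53: 41026829 = 53·774091 + 6
59: 41026829 = 59·695369 + 58
61: 41026829 = 61·672570 + 59
67: 41026829 = 67·612340 + 49
71: 41026829 = 71·577842 + 47
73: 41026829 = 73·562011 + 26
79: 41026829 = 79·519326 + 75
83: 41026829 = 83·494299 + 12
89: 41026829 = 89·460975 + 54
97: 41026829 = 97·422957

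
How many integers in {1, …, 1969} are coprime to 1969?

Factor: 1969 = 11 · 179.
φ(1969) = (11−1) · (179−1) = 10 · 178 = 1780.

1780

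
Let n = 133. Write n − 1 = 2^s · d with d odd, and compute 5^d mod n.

133 − 1 = 132 = 2^2 · 33, so d = 33.
5^1 ≡ 5 (mod 133)
5^2 ≡ 5^2 = 25 ≡ 25 (mod 133)
5^4 ≡ 25^2 = 625 ≡ 93 (mod 133)
5^8 ≡ 93^2 = 8649 ≡ 4 (mod 133)
5^16 ≡ 4^2 = 16 ≡ 16 (mod 133)
5^32 ≡ 16^2 = 256 ≡ 123 (mod 133)
33 = 32 + 1 in binary powers of 2.
So 5^33 ≡ 123 · 5 ≡ 83 (mod 133).
Squaring chain: 83 → 106; never reaches −1, so base 5 is a Miller–Rabin witness that 133 is composite.

83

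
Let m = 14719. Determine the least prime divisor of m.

41

14719 is odd.
Digit sum 22, not divisible by 3.
Ends in 9: not divisible by 5.
7: 14719 = 7·2102 + 5
11: 14719 = 11·1338 + 1
13: 14719 = 13·1132 + 3
17: 14719 = 17·865 + 14
19: 14719 = 19·774 + 13
23: 14719 = 23·639 + 22
29: 14719 = 29·507 + 16
31: 14719 = 31·474 + 25
37: 14719 = 37·397 + 30
41: 14719 = 41·359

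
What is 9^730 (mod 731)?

9^1 ≡ 9 (mod 731)
9^2 ≡ 9^2 = 81 ≡ 81 (mod 731)
9^4 ≡ 81^2 = 6561 ≡ 713 (mod 731)
9^8 ≡ 713^2 = 508369 ≡ 324 (mod 731)
9^16 ≡ 324^2 = 104976 ≡ 443 (mod 731)
9^32 ≡ 443^2 = 196249 ≡ 341 (mod 731)
9^64 ≡ 341^2 = 116281 ≡ 52 (mod 731)
9^128 ≡ 52^2 = 2704 ≡ 511 (mod 731)
9^256 ≡ 511^2 = 261121 ≡ 154 (mod 731)
9^512 ≡ 154^2 = 23716 ≡ 324 (mod 731)
730 = 512 + 128 + 64 + 16 + 8 + 2 in binary powers of 2.
So 9^730 ≡ 324 · 511 · 52 · 443 · 324 · 81 ≡ 13 (mod 731).
Since 13 ≠ 1, base 9 is a Fermat witness: 731 is composite.

13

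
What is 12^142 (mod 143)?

1

12^1 ≡ 12 (mod 143)
12^2 ≡ 12^2 = 144 ≡ 1 (mod 143)
12^4 ≡ 1^2 = 1 ≡ 1 (mod 143)
12^8 ≡ 1^2 = 1 ≡ 1 (mod 143)
12^16 ≡ 1^2 = 1 ≡ 1 (mod 143)
12^32 ≡ 1^2 = 1 ≡ 1 (mod 143)
12^64 ≡ 1^2 = 1 ≡ 1 (mod 143)
12^128 ≡ 1^2 = 1 ≡ 1 (mod 143)
142 = 128 + 8 + 4 + 2 in binary powers of 2.
So 12^142 ≡ 1 · 1 · 1 · 1 ≡ 1 (mod 143).
Since the result is 1, base 12 gives no evidence that 143 is composite.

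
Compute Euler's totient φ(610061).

587520

Factor: 610061 = 61 · 73 · 137.
φ(610061) = (61−1) · (73−1) · (137−1) = 60 · 72 · 136 = 587520.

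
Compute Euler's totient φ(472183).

452088

Factor: 472183 = 43 · 79 · 139.
φ(472183) = (43−1) · (79−1) · (139−1) = 42 · 78 · 138 = 452088.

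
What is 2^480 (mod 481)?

2^1 ≡ 2 (mod 481)
2^2 ≡ 2^2 = 4 ≡ 4 (mod 481)
2^4 ≡ 4^2 = 16 ≡ 16 (mod 481)
2^8 ≡ 16^2 = 256 ≡ 256 (mod 481)
2^16 ≡ 256^2 = 65536 ≡ 120 (mod 481)
2^32 ≡ 120^2 = 14400 ≡ 451 (mod 481)
2^64 ≡ 451^2 = 203401 ≡ 419 (mod 481)
2^128 ≡ 419^2 = 175561 ≡ 477 (mod 481)
2^256 ≡ 477^2 = 227529 ≡ 16 (mod 481)
480 = 256 + 128 + 64 + 32 in binary powers of 2.
So 2^480 ≡ 16 · 477 · 419 · 451 ≡ 248 (mod 481).
Since 248 ≠ 1, base 2 is a Fermat witness: 481 is composite.

248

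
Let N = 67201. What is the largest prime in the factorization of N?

67

67201 = 17 · 3953
3953 = 59 · 67
67 is prime.
So 67201 = 17 · 59 · 67; the largest prime factor is 67.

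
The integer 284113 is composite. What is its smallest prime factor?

29

284113 is odd.
Digit sum 19, not divisible by 3.
Ends in 3: not divisible by 5.
7: 284113 = 7·40587 + 4
11: 284113 = 11·25828 + 5
13: 284113 = 13·21854 + 11
17: 284113 = 17·16712 + 9
19: 284113 = 19·14953 + 6
23: 284113 = 23·12352 + 17
29: 284113 = 29·9797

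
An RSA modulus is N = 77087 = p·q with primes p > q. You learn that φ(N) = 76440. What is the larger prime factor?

φ(n) = (p−1)(q−1) = n − (p+q) + 1, so p + q = 77087 − 76440 + 1 = 648.
p and q are the roots of t² − 648t + 77087 = 0.
Discriminant: 648² − 4·77087 = 419904 − 308348 = 111556; √111556 = 334.
q = (648 − 334)/2 = 157, p = (648 + 334)/2 = 491.
Check: 157 · 491 = 77087.

491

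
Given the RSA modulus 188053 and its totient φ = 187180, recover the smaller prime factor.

383

φ(n) = (p−1)(q−1) = n − (p+q) + 1, so p + q = 188053 − 187180 + 1 = 874.
p and q are the roots of t² − 874t + 188053 = 0.
Discriminant: 874² − 4·188053 = 763876 − 752212 = 11664; √11664 = 108.
q = (874 − 108)/2 = 383, p = (874 + 108)/2 = 491.
Check: 383 · 491 = 188053.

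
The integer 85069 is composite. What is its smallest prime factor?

97

85069 is odd.
Digit sum 28, not divisible by 3.
Ends in 9: not divisible by 5.
7: 85069 = 7·12152 + 5
11: 85069 = 11·7733 + 6
13: 85069 = 13·6543 + 10
17: 85069 = 17·5004 + 1
19: 85069 = 19·4477 + 6
23: 85069 = 23·3698 + 15
29: 85069 = 29·2933 + 12
31: 85069 = 31·2744 + 5
37: 85069 = 37·2299 + 6
41: 85069 = 41·2074 + 35
43: 85069 = 43·1978 + 15
47: 85069 = 47·1809 + 46
53: 85069 = 53·1605 + 4
59: 85069 = 59·1441 + 50
61: 85069 = 61·1394 + 35
67: 85069 = 67·1269 + 46
71: 85069 = 71·1198 + 11
73: 85069 = 73·1165 + 24
79: 85069 = 79·1076 + 65
83: 85069 = 83·1024 + 77
89: 85069 = 89·955 + 74
97: 85069 = 97·877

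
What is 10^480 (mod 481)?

10^1 ≡ 10 (mod 481)
10^2 ≡ 10^2 = 100 ≡ 100 (mod 481)
10^4 ≡ 100^2 = 10000 ≡ 380 (mod 481)
10^8 ≡ 380^2 = 144400 ≡ 100 (mod 481)
10^16 ≡ 100^2 = 10000 ≡ 380 (mod 481)
10^32 ≡ 380^2 = 144400 ≡ 100 (mod 481)
10^64 ≡ 100^2 = 10000 ≡ 380 (mod 481)
10^128 ≡ 380^2 = 144400 ≡ 100 (mod 481)
10^256 ≡ 100^2 = 10000 ≡ 380 (mod 481)
480 = 256 + 128 + 64 + 32 in binary powers of 2.
So 10^480 ≡ 380 · 100 · 380 · 100 ≡ 1 (mod 481).
Since the result is 1, base 10 gives no evidence that 481 is composite.

1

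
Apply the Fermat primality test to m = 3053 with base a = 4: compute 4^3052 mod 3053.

1119

4^1 ≡ 4 (mod 3053)
4^2 ≡ 4^2 = 16 ≡ 16 (mod 3053)
4^4 ≡ 16^2 = 256 ≡ 256 (mod 3053)
4^8 ≡ 256^2 = 65536 ≡ 1423 (mod 3053)
4^16 ≡ 1423^2 = 2024929 ≡ 790 (mod 3053)
4^32 ≡ 790^2 = 624100 ≡ 1288 (mod 3053)
4^64 ≡ 1288^2 = 1658944 ≡ 1165 (mod 3053)
4^128 ≡ 1165^2 = 1357225 ≡ 1693 (mod 3053)
4^256 ≡ 1693^2 = 2866249 ≡ 2535 (mod 3053)
4^512 ≡ 2535^2 = 6426225 ≡ 2713 (mod 3053)
4^1024 ≡ 2713^2 = 7360369 ≡ 2639 (mod 3053)
4^2048 ≡ 2639^2 = 6964321 ≡ 428 (mod 3053)
3052 = 2048 + 512 + 256 + 128 + 64 + 32 + 8 + 4 in binary powers of 2.
So 4^3052 ≡ 428 · 2713 · 2535 · 1693 · 1165 · 1288 · 1423 · 256 ≡ 1119 (mod 3053).
Since 1119 ≠ 1, base 4 is a Fermat witness: 3053 is composite.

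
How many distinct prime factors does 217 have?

217 = 7 · 31
217 = 7 · 31, which has 2 distinct prime factors.

2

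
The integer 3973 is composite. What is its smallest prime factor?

29

3973 is odd.
Digit sum 22, not divisible by 3.
Ends in 3: not divisible by 5.
7: 3973 = 7·567 + 4
11: 3973 = 11·361 + 2
13: 3973 = 13·305 + 8
17: 3973 = 17·233 + 12
19: 3973 = 19·209 + 2
23: 3973 = 23·172 + 17
29: 3973 = 29·137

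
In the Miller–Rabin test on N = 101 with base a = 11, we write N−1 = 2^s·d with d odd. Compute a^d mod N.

101 − 1 = 100 = 2^2 · 25, so d = 25.
11^1 ≡ 11 (mod 101)
11^2 ≡ 11^2 = 121 ≡ 20 (mod 101)
11^4 ≡ 20^2 = 400 ≡ 97 (mod 101)
11^8 ≡ 97^2 = 9409 ≡ 16 (mod 101)
11^16 ≡ 16^2 = 256 ≡ 54 (mod 101)
25 = 16 + 8 + 1 in binary powers of 2.
So 11^25 ≡ 54 · 16 · 11 ≡ 10 (mod 101).
Squaring chain: 10 → 100; reaches −1, so base 11 does not prove 101 composite.

10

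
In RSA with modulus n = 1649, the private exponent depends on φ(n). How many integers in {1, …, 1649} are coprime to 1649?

Factor: 1649 = 17 · 97.
φ(1649) = (17−1) · (97−1) = 16 · 96 = 1536.

1536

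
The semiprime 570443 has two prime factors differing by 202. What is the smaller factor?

661

Since p = q + 202, we have 570443 = q(q + 202), so q² + 202q − 570443 = 0.
Discriminant: 202² + 4·570443 = 40804 + 2281772 = 2322576; √2322576 = 1524.
q = (−202 + 1524)/2 = 661, and p = q + 202 = 863.
Check: 661 · 863 = 570443.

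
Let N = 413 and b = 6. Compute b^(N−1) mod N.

6^1 ≡ 6 (mod 413)
6^2 ≡ 6^2 = 36 ≡ 36 (mod 413)
6^4 ≡ 36^2 = 1296 ≡ 57 (mod 413)
6^8 ≡ 57^2 = 3249 ≡ 358 (mod 413)
6^16 ≡ 358^2 = 128164 ≡ 134 (mod 413)
6^32 ≡ 134^2 = 17956 ≡ 197 (mod 413)
6^64 ≡ 197^2 = 38809 ≡ 400 (mod 413)
6^128 ≡ 400^2 = 160000 ≡ 169 (mod 413)
6^256 ≡ 169^2 = 28561 ≡ 64 (mod 413)
412 = 256 + 128 + 16 + 8 + 4 in binary powers of 2.
So 6^412 ≡ 64 · 169 · 134 · 358 · 57 ≡ 400 (mod 413).
Since 400 ≠ 1, base 6 is a Fermat witness: 413 is composite.

400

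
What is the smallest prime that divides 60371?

73

60371 is odd.
Digit sum 17, not divisible by 3.
Ends in 1: not divisible by 5.
7: 60371 = 7·8624 + 3
11: 60371 = 11·5488 + 3
13: 60371 = 13·4643 + 12
17: 60371 = 17·3551 + 4
19: 60371 = 19·3177 + 8
23: 60371 = 23·2624 + 19
29: 60371 = 29·2081 + 22
31: 60371 = 31·1947 + 14
37: 60371 = 37·1631 + 24
41: 60371 = 41·1472 + 19
43: 60371 = 43·1403 + 42
47: 60371 = 47·1284 + 23
53: 60371 = 53·1139 + 4
59: 60371 = 59·1023 + 14
61: 60371 = 61·989 + 42
67: 60371 = 67·901 + 4
71: 60371 = 71·850 + 21
73: 60371 = 73·827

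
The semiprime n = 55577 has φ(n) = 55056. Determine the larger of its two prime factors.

φ(n) = (p−1)(q−1) = n − (p+q) + 1, so p + q = 55577 − 55056 + 1 = 522.
p and q are the roots of t² − 522t + 55577 = 0.
Discriminant: 522² − 4·55577 = 272484 − 222308 = 50176; √50176 = 224.
q = (522 − 224)/2 = 149, p = (522 + 224)/2 = 373.
Check: 149 · 373 = 55577.

373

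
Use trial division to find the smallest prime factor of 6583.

6583 is odd.
Digit sum 22, not divisible by 3.
Ends in 3: not divisible by 5.
7: 6583 = 7·940 + 3
11: 6583 = 11·598 + 5
13: 6583 = 13·506 + 5
17: 6583 = 17·387 + 4
19: 6583 = 19·346 + 9
23: 6583 = 23·286 + 5
29: 6583 = 29·227

29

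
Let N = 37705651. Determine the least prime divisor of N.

89

37705651 is odd.
Digit sum 34, not divisible by 3.
Ends in 1: not divisible by 5.
7: 37705651 = 7·5386521 + 4
11: 37705651 = 11·3427786 + 5
13: 37705651 = 13·2900434 + 9
17: 37705651 = 17·2217979 + 8
19: 37705651 = 19·1984507 + 18
23: 37705651 = 23·1639376 + 3
29: 37705651 = 29·1300194 + 25
31: 37705651 = 31·1216311 + 10
37: 37705651 = 37·1019071 + 24
41: 37705651 = 41·919650 + 1
43: 37705651 = 43·876875 + 26
47: 37705651 = 47·802247 + 42
53: 37705651 = 53·711427 + 20
59: 37705651 = 59·639078 + 49
61: 37705651 = 61·618125 + 26
67: 37705651 = 67·562770 + 61
71: 37705651 = 71·531065 + 36
73: 37705651 = 73·516515 + 56
79: 37705651 = 79·477286 + 57
83: 37705651 = 83·454284 + 79
89: 37705651 = 89·423659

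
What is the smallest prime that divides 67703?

67703 is odd.
Digit sum 23, not divisible by 3.
Ends in 3: not divisible by 5.
7: 67703 = 7·9671 + 6
11: 67703 = 11·6154 + 9
13: 67703 = 13·5207 + 12
17: 67703 = 17·3982 + 9
19: 67703 = 19·3563 + 6
23: 67703 = 23·2943 + 14
29: 67703 = 29·2334 + 17
31: 67703 = 31·2183 + 30
37: 67703 = 37·1829 + 30
41: 67703 = 41·1651 + 12
43: 67703 = 43·1574 + 21
47: 67703 = 47·1440 + 23
53: 67703 = 53·1277 + 22
59: 67703 = 59·1147 + 30
61: 67703 = 61·1109 + 54
67: 67703 = 67·1010 + 33
71: 67703 = 71·953 + 40
73: 67703 = 73·927 + 32
79: 67703 = 79·857

79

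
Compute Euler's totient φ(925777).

Factor: 925777 = 37 · 131 · 191.
φ(925777) = (37−1) · (131−1) · (191−1) = 36 · 130 · 190 = 889200.

889200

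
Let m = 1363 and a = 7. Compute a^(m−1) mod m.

545

7^1 ≡ 7 (mod 1363)
7^2 ≡ 7^2 = 49 ≡ 49 (mod 1363)
7^4 ≡ 49^2 = 2401 ≡ 1038 (mod 1363)
7^8 ≡ 1038^2 = 1077444 ≡ 674 (mod 1363)
7^16 ≡ 674^2 = 454276 ≡ 397 (mod 1363)
7^32 ≡ 397^2 = 157609 ≡ 864 (mod 1363)
7^64 ≡ 864^2 = 746496 ≡ 935 (mod 1363)
7^128 ≡ 935^2 = 874225 ≡ 542 (mod 1363)
7^256 ≡ 542^2 = 293764 ≡ 719 (mod 1363)
7^512 ≡ 719^2 = 516961 ≡ 384 (mod 1363)
7^1024 ≡ 384^2 = 147456 ≡ 252 (mod 1363)
1362 = 1024 + 256 + 64 + 16 + 2 in binary powers of 2.
So 7^1362 ≡ 252 · 719 · 935 · 397 · 49 ≡ 545 (mod 1363).
Since 545 ≠ 1, base 7 is a Fermat witness: 1363 is composite.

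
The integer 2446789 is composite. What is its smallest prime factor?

59

2446789 is odd.
Digit sum 40, not divisible by 3.
Ends in 9: not divisible by 5.
7: 2446789 = 7·349541 + 2
11: 2446789 = 11·222435 + 4
13: 2446789 = 13·188214 + 7
17: 2446789 = 17·143928 + 13
19: 2446789 = 19·128778 + 7
23: 2446789 = 23·106382 + 3
29: 2446789 = 29·84372 + 1
31: 2446789 = 31·78928 + 21
37: 2446789 = 37·66129 + 16
41: 2446789 = 41·59677 + 32
43: 2446789 = 43·56902 + 3
47: 2446789 = 47·52059 + 16
53: 2446789 = 53·46165 + 44
59: 2446789 = 59·41471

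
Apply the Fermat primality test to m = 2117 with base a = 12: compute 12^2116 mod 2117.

1857

12^1 ≡ 12 (mod 2117)
12^2 ≡ 12^2 = 144 ≡ 144 (mod 2117)
12^4 ≡ 144^2 = 20736 ≡ 1683 (mod 2117)
12^8 ≡ 1683^2 = 2832489 ≡ 2060 (mod 2117)
12^16 ≡ 2060^2 = 4243600 ≡ 1132 (mod 2117)
12^32 ≡ 1132^2 = 1281424 ≡ 639 (mod 2117)
12^64 ≡ 639^2 = 408321 ≡ 1857 (mod 2117)
12^128 ≡ 1857^2 = 3448449 ≡ 1973 (mod 2117)
12^256 ≡ 1973^2 = 3892729 ≡ 1683 (mod 2117)
12^512 ≡ 1683^2 = 2832489 ≡ 2060 (mod 2117)
12^1024 ≡ 2060^2 = 4243600 ≡ 1132 (mod 2117)
12^2048 ≡ 1132^2 = 1281424 ≡ 639 (mod 2117)
2116 = 2048 + 64 + 4 in binary powers of 2.
So 12^2116 ≡ 639 · 1857 · 1683 ≡ 1857 (mod 2117).
Since 1857 ≠ 1, base 12 is a Fermat witness: 2117 is composite.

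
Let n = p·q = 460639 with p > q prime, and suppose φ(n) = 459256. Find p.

827

φ(n) = (p−1)(q−1) = n − (p+q) + 1, so p + q = 460639 − 459256 + 1 = 1384.
p and q are the roots of t² − 1384t + 460639 = 0.
Discriminant: 1384² − 4·460639 = 1915456 − 1842556 = 72900; √72900 = 270.
q = (1384 − 270)/2 = 557, p = (1384 + 270)/2 = 827.
Check: 557 · 827 = 460639.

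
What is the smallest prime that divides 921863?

23

921863 is odd.
Digit sum 29, not divisible by 3.
Ends in 3: not divisible by 5.
7: 921863 = 7·131694 + 5
11: 921863 = 11·83805 + 8
13: 921863 = 13·70912 + 7
17: 921863 = 17·54227 + 4
19: 921863 = 19·48519 + 2
23: 921863 = 23·40081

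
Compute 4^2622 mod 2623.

2277

4^1 ≡ 4 (mod 2623)
4^2 ≡ 4^2 = 16 ≡ 16 (mod 2623)
4^4 ≡ 16^2 = 256 ≡ 256 (mod 2623)
4^8 ≡ 256^2 = 65536 ≡ 2584 (mod 2623)
4^16 ≡ 2584^2 = 6677056 ≡ 1521 (mod 2623)
4^32 ≡ 1521^2 = 2313441 ≡ 2578 (mod 2623)
4^64 ≡ 2578^2 = 6646084 ≡ 2025 (mod 2623)
4^128 ≡ 2025^2 = 4100625 ≡ 876 (mod 2623)
4^256 ≡ 876^2 = 767376 ≡ 1460 (mod 2623)
4^512 ≡ 1460^2 = 2131600 ≡ 1724 (mod 2623)
4^1024 ≡ 1724^2 = 2972176 ≡ 317 (mod 2623)
4^2048 ≡ 317^2 = 100489 ≡ 815 (mod 2623)
2622 = 2048 + 512 + 32 + 16 + 8 + 4 + 2 in binary powers of 2.
So 4^2622 ≡ 815 · 1724 · 2578 · 1521 · 2584 · 256 · 16 ≡ 2277 (mod 2623).
Since 2277 ≠ 1, base 4 is a Fermat witness: 2623 is composite.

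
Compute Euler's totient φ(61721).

Factor: 61721 = 11 · 31 · 181.
φ(61721) = (11−1) · (31−1) · (181−1) = 10 · 30 · 180 = 54000.

54000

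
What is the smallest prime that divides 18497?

18497 is odd.
Digit sum 29, not divisible by 3.
Ends in 7: not divisible by 5.
7: 18497 = 7·2642 + 3
11: 18497 = 11·1681 + 6
13: 18497 = 13·1422 + 11
17: 18497 = 17·1088 + 1
19: 18497 = 19·973 + 10
23: 18497 = 23·804 + 5
29: 18497 = 29·637 + 24
31: 18497 = 31·596 + 21
37: 18497 = 37·499 + 34
41: 18497 = 41·451 + 6
43: 18497 = 43·430 + 7
47: 18497 = 47·393 + 26
53: 18497 = 53·349

53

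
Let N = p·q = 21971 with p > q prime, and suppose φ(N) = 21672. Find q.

127

φ(n) = (p−1)(q−1) = n − (p+q) + 1, so p + q = 21971 − 21672 + 1 = 300.
p and q are the roots of t² − 300t + 21971 = 0.
Discriminant: 300² − 4·21971 = 90000 − 87884 = 2116; √2116 = 46.
q = (300 − 46)/2 = 127, p = (300 + 46)/2 = 173.
Check: 127 · 173 = 21971.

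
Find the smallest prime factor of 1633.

23

1633 is odd.
Digit sum 13, not divisible by 3.
Ends in 3: not divisible by 5.
7: 1633 = 7·233 + 2
11: 1633 = 11·148 + 5
13: 1633 = 13·125 + 8
17: 1633 = 17·96 + 1
19: 1633 = 19·85 + 18
23: 1633 = 23·71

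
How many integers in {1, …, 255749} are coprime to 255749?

232560

Factor: 255749 = 13 · 103 · 191.
φ(255749) = (13−1) · (103−1) · (191−1) = 12 · 102 · 190 = 232560.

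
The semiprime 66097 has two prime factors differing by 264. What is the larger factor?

Since p = q + 264, we have 66097 = q(q + 264), so q² + 264q − 66097 = 0.
Discriminant: 264² + 4·66097 = 69696 + 264388 = 334084; √334084 = 578.
q = (−264 + 578)/2 = 157, and p = q + 264 = 421.
Check: 157 · 421 = 66097.

421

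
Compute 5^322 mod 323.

5^1 ≡ 5 (mod 323)
5^2 ≡ 5^2 = 25 ≡ 25 (mod 323)
5^4 ≡ 25^2 = 625 ≡ 302 (mod 323)
5^8 ≡ 302^2 = 91204 ≡ 118 (mod 323)
5^16 ≡ 118^2 = 13924 ≡ 35 (mod 323)
5^32 ≡ 35^2 = 1225 ≡ 256 (mod 323)
5^64 ≡ 256^2 = 65536 ≡ 290 (mod 323)
5^128 ≡ 290^2 = 84100 ≡ 120 (mod 323)
5^256 ≡ 120^2 = 14400 ≡ 188 (mod 323)
322 = 256 + 64 + 2 in binary powers of 2.
So 5^322 ≡ 188 · 290 · 25 ≡ 263 (mod 323).
Since 263 ≠ 1, base 5 is a Fermat witness: 323 is composite.

263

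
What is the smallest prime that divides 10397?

37

10397 is odd.
Digit sum 20, not divisible by 3.
Ends in 7: not divisible by 5.
7: 10397 = 7·1485 + 2
11: 10397 = 11·945 + 2
13: 10397 = 13·799 + 10
17: 10397 = 17·611 + 10
19: 10397 = 19·547 + 4
23: 10397 = 23·452 + 1
29: 10397 = 29·358 + 15
31: 10397 = 31·335 + 12
37: 10397 = 37·281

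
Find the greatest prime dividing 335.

335 = 5 · 67
67 is prime.
So 335 = 5 · 67; the largest prime factor is 67.

67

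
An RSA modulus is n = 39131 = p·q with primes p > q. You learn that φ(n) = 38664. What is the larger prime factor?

φ(n) = (p−1)(q−1) = n − (p+q) + 1, so p + q = 39131 − 38664 + 1 = 468.
p and q are the roots of t² − 468t + 39131 = 0.
Discriminant: 468² − 4·39131 = 219024 − 156524 = 62500; √62500 = 250.
q = (468 − 250)/2 = 109, p = (468 + 250)/2 = 359.
Check: 109 · 359 = 39131.

359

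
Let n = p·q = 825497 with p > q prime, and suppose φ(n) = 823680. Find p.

φ(n) = (p−1)(q−1) = n − (p+q) + 1, so p + q = 825497 − 823680 + 1 = 1818.
p and q are the roots of t² − 1818t + 825497 = 0.
Discriminant: 1818² − 4·825497 = 3305124 − 3301988 = 3136; √3136 = 56.
q = (1818 − 56)/2 = 881, p = (1818 + 56)/2 = 937.
Check: 881 · 937 = 825497.

937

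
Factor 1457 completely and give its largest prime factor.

1457 = 31 · 47
47 is prime.
So 1457 = 31 · 47; the largest prime factor is 47.

47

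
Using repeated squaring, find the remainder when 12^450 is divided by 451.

419

12^1 ≡ 12 (mod 451)
12^2 ≡ 12^2 = 144 ≡ 144 (mod 451)
12^4 ≡ 144^2 = 20736 ≡ 441 (mod 451)
12^8 ≡ 441^2 = 194481 ≡ 100 (mod 451)
12^16 ≡ 100^2 = 10000 ≡ 78 (mod 451)
12^32 ≡ 78^2 = 6084 ≡ 221 (mod 451)
12^64 ≡ 221^2 = 48841 ≡ 133 (mod 451)
12^128 ≡ 133^2 = 17689 ≡ 100 (mod 451)
12^256 ≡ 100^2 = 10000 ≡ 78 (mod 451)
450 = 256 + 128 + 64 + 2 in binary powers of 2.
So 12^450 ≡ 78 · 100 · 133 · 144 ≡ 419 (mod 451).
Since 419 ≠ 1, base 12 is a Fermat witness: 451 is composite.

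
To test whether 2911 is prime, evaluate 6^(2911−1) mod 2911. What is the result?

747

6^1 ≡ 6 (mod 2911)
6^2 ≡ 6^2 = 36 ≡ 36 (mod 2911)
6^4 ≡ 36^2 = 1296 ≡ 1296 (mod 2911)
6^8 ≡ 1296^2 = 1679616 ≡ 2880 (mod 2911)
6^16 ≡ 2880^2 = 8294400 ≡ 961 (mod 2911)
6^32 ≡ 961^2 = 923521 ≡ 734 (mod 2911)
6^64 ≡ 734^2 = 538756 ≡ 221 (mod 2911)
6^128 ≡ 221^2 = 48841 ≡ 2265 (mod 2911)
6^256 ≡ 2265^2 = 5130225 ≡ 1043 (mod 2911)
6^512 ≡ 1043^2 = 1087849 ≡ 2046 (mod 2911)
6^1024 ≡ 2046^2 = 4186116 ≡ 98 (mod 2911)
6^2048 ≡ 98^2 = 9604 ≡ 871 (mod 2911)
2910 = 2048 + 512 + 256 + 64 + 16 + 8 + 4 + 2 in binary powers of 2.
So 6^2910 ≡ 871 · 2046 · 1043 · 221 · 961 · 2880 · 1296 · 36 ≡ 747 (mod 2911).
Since 747 ≠ 1, base 6 is a Fermat witness: 2911 is composite.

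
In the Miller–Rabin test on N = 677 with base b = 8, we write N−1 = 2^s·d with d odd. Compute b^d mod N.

677 − 1 = 676 = 2^2 · 169, so d = 169.
8^1 ≡ 8 (mod 677)
8^2 ≡ 8^2 = 64 ≡ 64 (mod 677)
8^4 ≡ 64^2 = 4096 ≡ 34 (mod 677)
8^8 ≡ 34^2 = 1156 ≡ 479 (mod 677)
8^16 ≡ 479^2 = 229441 ≡ 615 (mod 677)
8^32 ≡ 615^2 = 378225 ≡ 459 (mod 677)
8^64 ≡ 459^2 = 210681 ≡ 134 (mod 677)
8^128 ≡ 134^2 = 17956 ≡ 354 (mod 677)
169 = 128 + 32 + 8 + 1 in binary powers of 2.
So 8^169 ≡ 354 · 459 · 479 · 8 ≡ 651 (mod 677).
Squaring chain: 651 → 676; reaches −1, so base 8 does not prove 677 composite.

651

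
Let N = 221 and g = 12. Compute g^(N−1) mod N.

157

12^1 ≡ 12 (mod 221)
12^2 ≡ 12^2 = 144 ≡ 144 (mod 221)
12^4 ≡ 144^2 = 20736 ≡ 183 (mod 221)
12^8 ≡ 183^2 = 33489 ≡ 118 (mod 221)
12^16 ≡ 118^2 = 13924 ≡ 1 (mod 221)
12^32 ≡ 1^2 = 1 ≡ 1 (mod 221)
12^64 ≡ 1^2 = 1 ≡ 1 (mod 221)
12^128 ≡ 1^2 = 1 ≡ 1 (mod 221)
220 = 128 + 64 + 16 + 8 + 4 in binary powers of 2.
So 12^220 ≡ 1 · 1 · 1 · 118 · 183 ≡ 157 (mod 221).
Since 157 ≠ 1, base 12 is a Fermat witness: 221 is composite.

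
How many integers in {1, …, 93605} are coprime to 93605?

73728

Factor: 93605 = 5 · 97 · 193.
φ(93605) = (5−1) · (97−1) · (193−1) = 4 · 96 · 192 = 73728.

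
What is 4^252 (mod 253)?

4^1 ≡ 4 (mod 253)
4^2 ≡ 4^2 = 16 ≡ 16 (mod 253)
4^4 ≡ 16^2 = 256 ≡ 3 (mod 253)
4^8 ≡ 3^2 = 9 ≡ 9 (mod 253)
4^16 ≡ 9^2 = 81 ≡ 81 (mod 253)
4^32 ≡ 81^2 = 6561 ≡ 236 (mod 253)
4^64 ≡ 236^2 = 55696 ≡ 36 (mod 253)
4^128 ≡ 36^2 = 1296 ≡ 31 (mod 253)
252 = 128 + 64 + 32 + 16 + 8 + 4 in binary powers of 2.
So 4^252 ≡ 31 · 36 · 236 · 81 · 9 · 3 ≡ 236 (mod 253).
Since 236 ≠ 1, base 4 is a Fermat witness: 253 is composite.

236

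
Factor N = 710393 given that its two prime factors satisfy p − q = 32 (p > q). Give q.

Since p = q + 32, we have 710393 = q(q + 32), so q² + 32q − 710393 = 0.
Discriminant: 32² + 4·710393 = 1024 + 2841572 = 2842596; √2842596 = 1686.
q = (−32 + 1686)/2 = 827, and p = q + 32 = 859.
Check: 827 · 859 = 710393.

827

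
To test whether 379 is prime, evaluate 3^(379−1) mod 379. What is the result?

1

3^1 ≡ 3 (mod 379)
3^2 ≡ 3^2 = 9 ≡ 9 (mod 379)
3^4 ≡ 9^2 = 81 ≡ 81 (mod 379)
3^8 ≡ 81^2 = 6561 ≡ 118 (mod 379)
3^16 ≡ 118^2 = 13924 ≡ 280 (mod 379)
3^32 ≡ 280^2 = 78400 ≡ 326 (mod 379)
3^64 ≡ 326^2 = 106276 ≡ 156 (mod 379)
3^128 ≡ 156^2 = 24336 ≡ 80 (mod 379)
3^256 ≡ 80^2 = 6400 ≡ 336 (mod 379)
378 = 256 + 64 + 32 + 16 + 8 + 2 in binary powers of 2.
So 3^378 ≡ 336 · 156 · 326 · 280 · 118 · 9 ≡ 1 (mod 379).
Since the result is 1, base 3 gives no evidence that 379 is composite.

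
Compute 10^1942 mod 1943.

992

10^1 ≡ 10 (mod 1943)
10^2 ≡ 10^2 = 100 ≡ 100 (mod 1943)
10^4 ≡ 100^2 = 10000 ≡ 285 (mod 1943)
10^8 ≡ 285^2 = 81225 ≡ 1562 (mod 1943)
10^16 ≡ 1562^2 = 2439844 ≡ 1379 (mod 1943)
10^32 ≡ 1379^2 = 1901641 ≡ 1387 (mod 1943)
10^64 ≡ 1387^2 = 1923769 ≡ 199 (mod 1943)
10^128 ≡ 199^2 = 39601 ≡ 741 (mod 1943)
10^256 ≡ 741^2 = 549081 ≡ 1155 (mod 1943)
10^512 ≡ 1155^2 = 1334025 ≡ 1127 (mod 1943)
10^1024 ≡ 1127^2 = 1270129 ≡ 1350 (mod 1943)
1942 = 1024 + 512 + 256 + 128 + 16 + 4 + 2 in binary powers of 2.
So 10^1942 ≡ 1350 · 1127 · 1155 · 741 · 1379 · 285 · 100 ≡ 992 (mod 1943).
Since 992 ≠ 1, base 10 is a Fermat witness: 1943 is composite.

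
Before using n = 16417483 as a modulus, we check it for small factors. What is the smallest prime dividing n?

83

16417483 is odd.
Digit sum 34, not divisible by 3.
Ends in 3: not divisible by 5.
7: 16417483 = 7·2345354 + 5
11: 16417483 = 11·1492498 + 5
13: 16417483 = 13·1262883 + 4
17: 16417483 = 17·965734 + 5
19: 16417483 = 19·864078 + 1
23: 16417483 = 23·713803 + 14
29: 16417483 = 29·566120 + 3
31: 16417483 = 31·529596 + 7
37: 16417483 = 37·443715 + 28
41: 16417483 = 41·400426 + 17
43: 16417483 = 43·381801 + 40
47: 16417483 = 47·349308 + 7
53: 16417483 = 53·309763 + 44
59: 16417483 = 59·278262 + 25
61: 16417483 = 61·269139 + 4
67: 16417483 = 67·245037 + 4
71: 16417483 = 71·231232 + 11
73: 16417483 = 73·224897 + 2
79: 16417483 = 79·207816 + 19
83: 16417483 = 83·197801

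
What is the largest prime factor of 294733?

294733 = 53 · 5561
5561 = 67 · 83
83 is prime.
So 294733 = 53 · 67 · 83; the largest prime factor is 83.

83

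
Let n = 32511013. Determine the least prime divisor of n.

67

32511013 is odd.
Digit sum 16, not divisible by 3.
Ends in 3: not divisible by 5.
7: 32511013 = 7·4644430 + 3
11: 32511013 = 11·2955546 + 7
13: 32511013 = 13·2500847 + 2
17: 32511013 = 17·1912412 + 9
19: 32511013 = 19·1711105 + 18
23: 32511013 = 23·1413522 + 7
29: 32511013 = 29·1121069 + 12
31: 32511013 = 31·1048742 + 11
37: 32511013 = 37·878676 + 1
41: 32511013 = 41·792951 + 22
43: 32511013 = 43·756070 + 3
47: 32511013 = 47·691723 + 32
53: 32511013 = 53·613415 + 18
59: 32511013 = 59·551034 + 7
61: 32511013 = 61·532967 + 26
67: 32511013 = 67·485239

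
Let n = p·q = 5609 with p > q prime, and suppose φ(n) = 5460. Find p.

79

φ(n) = (p−1)(q−1) = n − (p+q) + 1, so p + q = 5609 − 5460 + 1 = 150.
p and q are the roots of t² − 150t + 5609 = 0.
Discriminant: 150² − 4·5609 = 22500 − 22436 = 64; √64 = 8.
q = (150 − 8)/2 = 71, p = (150 + 8)/2 = 79.
Check: 71 · 79 = 5609.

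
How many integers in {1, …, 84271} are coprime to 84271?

74520

Factor: 84271 = 11 · 47 · 163.
φ(84271) = (11−1) · (47−1) · (163−1) = 10 · 46 · 162 = 74520.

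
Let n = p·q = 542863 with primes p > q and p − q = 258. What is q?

619

Since p = q + 258, we have 542863 = q(q + 258), so q² + 258q − 542863 = 0.
Discriminant: 258² + 4·542863 = 66564 + 2171452 = 2238016; √2238016 = 1496.
q = (−258 + 1496)/2 = 619, and p = q + 258 = 877.
Check: 619 · 877 = 542863.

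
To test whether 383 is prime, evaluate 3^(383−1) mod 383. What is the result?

1

3^1 ≡ 3 (mod 383)
3^2 ≡ 3^2 = 9 ≡ 9 (mod 383)
3^4 ≡ 9^2 = 81 ≡ 81 (mod 383)
3^8 ≡ 81^2 = 6561 ≡ 50 (mod 383)
3^16 ≡ 50^2 = 2500 ≡ 202 (mod 383)
3^32 ≡ 202^2 = 40804 ≡ 206 (mod 383)
3^64 ≡ 206^2 = 42436 ≡ 306 (mod 383)
3^128 ≡ 306^2 = 93636 ≡ 184 (mod 383)
3^256 ≡ 184^2 = 33856 ≡ 152 (mod 383)
382 = 256 + 64 + 32 + 16 + 8 + 4 + 2 in binary powers of 2.
So 3^382 ≡ 152 · 306 · 206 · 202 · 50 · 81 · 9 ≡ 1 (mod 383).
Since the result is 1, base 3 gives no evidence that 383 is composite.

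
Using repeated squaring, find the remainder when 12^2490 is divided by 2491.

873

12^1 ≡ 12 (mod 2491)
12^2 ≡ 12^2 = 144 ≡ 144 (mod 2491)
12^4 ≡ 144^2 = 20736 ≡ 808 (mod 2491)
12^8 ≡ 808^2 = 652864 ≡ 222 (mod 2491)
12^16 ≡ 222^2 = 49284 ≡ 1955 (mod 2491)
12^32 ≡ 1955^2 = 3822025 ≡ 831 (mod 2491)
12^64 ≡ 831^2 = 690561 ≡ 554 (mod 2491)
12^128 ≡ 554^2 = 306916 ≡ 523 (mod 2491)
12^256 ≡ 523^2 = 273529 ≡ 2010 (mod 2491)
12^512 ≡ 2010^2 = 4040100 ≡ 2189 (mod 2491)
12^1024 ≡ 2189^2 = 4791721 ≡ 1528 (mod 2491)
12^2048 ≡ 1528^2 = 2334784 ≡ 717 (mod 2491)
2490 = 2048 + 256 + 128 + 32 + 16 + 8 + 2 in binary powers of 2.
So 12^2490 ≡ 717 · 2010 · 523 · 831 · 1955 · 222 · 144 ≡ 873 (mod 2491).
Since 873 ≠ 1, base 12 is a Fermat witness: 2491 is composite.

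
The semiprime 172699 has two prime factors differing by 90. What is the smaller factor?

Since p = q + 90, we have 172699 = q(q + 90), so q² + 90q − 172699 = 0.
Discriminant: 90² + 4·172699 = 8100 + 690796 = 698896; √698896 = 836.
q = (−90 + 836)/2 = 373, and p = q + 90 = 463.
Check: 373 · 463 = 172699.

373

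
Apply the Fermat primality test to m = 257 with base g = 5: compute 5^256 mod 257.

1

5^1 ≡ 5 (mod 257)
5^2 ≡ 5^2 = 25 ≡ 25 (mod 257)
5^4 ≡ 25^2 = 625 ≡ 111 (mod 257)
5^8 ≡ 111^2 = 12321 ≡ 242 (mod 257)
5^16 ≡ 242^2 = 58564 ≡ 225 (mod 257)
5^32 ≡ 225^2 = 50625 ≡ 253 (mod 257)
5^64 ≡ 253^2 = 64009 ≡ 16 (mod 257)
5^128 ≡ 16^2 = 256 ≡ 256 (mod 257)
5^256 ≡ 256^2 = 65536 ≡ 1 (mod 257)
256 = 256 in binary powers of 2.
So 5^256 ≡ 1 ≡ 1 (mod 257).
Since the result is 1, base 5 gives no evidence that 257 is composite.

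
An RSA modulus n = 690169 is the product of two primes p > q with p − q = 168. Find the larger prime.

Since p = q + 168, we have 690169 = q(q + 168), so q² + 168q − 690169 = 0.
Discriminant: 168² + 4·690169 = 28224 + 2760676 = 2788900; √2788900 = 1670.
q = (−168 + 1670)/2 = 751, and p = q + 168 = 919.
Check: 751 · 919 = 690169.

919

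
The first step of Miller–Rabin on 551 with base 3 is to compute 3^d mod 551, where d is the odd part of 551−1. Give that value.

551 − 1 = 550 = 2^1 · 275, so d = 275.
3^1 ≡ 3 (mod 551)
3^2 ≡ 3^2 = 9 ≡ 9 (mod 551)
3^4 ≡ 9^2 = 81 ≡ 81 (mod 551)
3^8 ≡ 81^2 = 6561 ≡ 500 (mod 551)
3^16 ≡ 500^2 = 250000 ≡ 397 (mod 551)
3^32 ≡ 397^2 = 157609 ≡ 23 (mod 551)
3^64 ≡ 23^2 = 529 ≡ 529 (mod 551)
3^128 ≡ 529^2 = 279841 ≡ 484 (mod 551)
3^256 ≡ 484^2 = 234256 ≡ 81 (mod 551)
275 = 256 + 16 + 2 + 1 in binary powers of 2.
So 3^275 ≡ 81 · 397 · 9 · 3 ≡ 414 (mod 551).
Squaring chain: 414; never reaches −1, so base 3 is a Miller–Rabin witness that 551 is composite.

414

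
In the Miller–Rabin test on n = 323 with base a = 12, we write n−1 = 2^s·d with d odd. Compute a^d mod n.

46

323 − 1 = 322 = 2^1 · 161, so d = 161.
12^1 ≡ 12 (mod 323)
12^2 ≡ 12^2 = 144 ≡ 144 (mod 323)
12^4 ≡ 144^2 = 20736 ≡ 64 (mod 323)
12^8 ≡ 64^2 = 4096 ≡ 220 (mod 323)
12^16 ≡ 220^2 = 48400 ≡ 273 (mod 323)
12^32 ≡ 273^2 = 74529 ≡ 239 (mod 323)
12^64 ≡ 239^2 = 57121 ≡ 273 (mod 323)
12^128 ≡ 273^2 = 74529 ≡ 239 (mod 323)
161 = 128 + 32 + 1 in binary powers of 2.
So 12^161 ≡ 239 · 239 · 12 ≡ 46 (mod 323).
Squaring chain: 46; never reaches −1, so base 12 is a Miller–Rabin witness that 323 is composite.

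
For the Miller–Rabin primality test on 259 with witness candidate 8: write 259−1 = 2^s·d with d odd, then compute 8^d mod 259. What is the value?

259 − 1 = 258 = 2^1 · 129, so d = 129.
8^1 ≡ 8 (mod 259)
8^2 ≡ 8^2 = 64 ≡ 64 (mod 259)
8^4 ≡ 64^2 = 4096 ≡ 211 (mod 259)
8^8 ≡ 211^2 = 44521 ≡ 232 (mod 259)
8^16 ≡ 232^2 = 53824 ≡ 211 (mod 259)
8^32 ≡ 211^2 = 44521 ≡ 232 (mod 259)
8^64 ≡ 232^2 = 53824 ≡ 211 (mod 259)
8^128 ≡ 211^2 = 44521 ≡ 232 (mod 259)
129 = 128 + 1 in binary powers of 2.
So 8^129 ≡ 232 · 8 ≡ 43 (mod 259).
Squaring chain: 43; never reaches −1, so base 8 is a Miller–Rabin witness that 259 is composite.

43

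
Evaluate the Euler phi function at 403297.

Factor: 403297 = 43 · 83 · 113.
φ(403297) = (43−1) · (83−1) · (113−1) = 42 · 82 · 112 = 385728.

385728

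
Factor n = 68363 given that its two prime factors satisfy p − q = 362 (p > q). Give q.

137

Since p = q + 362, we have 68363 = q(q + 362), so q² + 362q − 68363 = 0.
Discriminant: 362² + 4·68363 = 131044 + 273452 = 404496; √404496 = 636.
q = (−362 + 636)/2 = 137, and p = q + 362 = 499.
Check: 137 · 499 = 68363.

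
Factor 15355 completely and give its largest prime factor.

83

15355 = 5 · 3071
3071 = 37 · 83
83 is prime.
So 15355 = 5 · 37 · 83; the largest prime factor is 83.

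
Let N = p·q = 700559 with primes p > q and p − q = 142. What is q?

Since p = q + 142, we have 700559 = q(q + 142), so q² + 142q − 700559 = 0.
Discriminant: 142² + 4·700559 = 20164 + 2802236 = 2822400; √2822400 = 1680.
q = (−142 + 1680)/2 = 769, and p = q + 142 = 911.
Check: 769 · 911 = 700559.

769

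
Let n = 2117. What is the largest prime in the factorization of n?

73

2117 = 29 · 73
73 is prime.
So 2117 = 29 · 73; the largest prime factor is 73.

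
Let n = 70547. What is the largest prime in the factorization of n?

70547 = 19 · 3713
3713 = 47 · 79
79 is prime.
So 70547 = 19 · 47 · 79; the largest prime factor is 79.

79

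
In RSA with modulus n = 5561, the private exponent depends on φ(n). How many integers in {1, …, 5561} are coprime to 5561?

Factor: 5561 = 67 · 83.
φ(5561) = (67−1) · (83−1) = 66 · 82 = 5412.

5412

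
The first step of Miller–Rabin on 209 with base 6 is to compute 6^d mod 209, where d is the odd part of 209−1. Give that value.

209 − 1 = 208 = 2^4 · 13, so d = 13.
6^1 ≡ 6 (mod 209)
6^2 ≡ 6^2 = 36 ≡ 36 (mod 209)
6^4 ≡ 36^2 = 1296 ≡ 42 (mod 209)
6^8 ≡ 42^2 = 1764 ≡ 92 (mod 209)
13 = 8 + 4 + 1 in binary powers of 2.
So 6^13 ≡ 92 · 42 · 6 ≡ 194 (mod 209).
Squaring chain: 194 → 16 → 47 → 119; never reaches −1, so base 6 is a Miller–Rabin witness that 209 is composite.

194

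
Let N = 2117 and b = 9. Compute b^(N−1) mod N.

429

9^1 ≡ 9 (mod 2117)
9^2 ≡ 9^2 = 81 ≡ 81 (mod 2117)
9^4 ≡ 81^2 = 6561 ≡ 210 (mod 2117)
9^8 ≡ 210^2 = 44100 ≡ 1760 (mod 2117)
9^16 ≡ 1760^2 = 3097600 ≡ 429 (mod 2117)
9^32 ≡ 429^2 = 184041 ≡ 1979 (mod 2117)
9^64 ≡ 1979^2 = 3916441 ≡ 2108 (mod 2117)
9^128 ≡ 2108^2 = 4443664 ≡ 81 (mod 2117)
9^256 ≡ 81^2 = 6561 ≡ 210 (mod 2117)
9^512 ≡ 210^2 = 44100 ≡ 1760 (mod 2117)
9^1024 ≡ 1760^2 = 3097600 ≡ 429 (mod 2117)
9^2048 ≡ 429^2 = 184041 ≡ 1979 (mod 2117)
2116 = 2048 + 64 + 4 in binary powers of 2.
So 9^2116 ≡ 1979 · 2108 · 210 ≡ 429 (mod 2117).
Since 429 ≠ 1, base 9 is a Fermat witness: 2117 is composite.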